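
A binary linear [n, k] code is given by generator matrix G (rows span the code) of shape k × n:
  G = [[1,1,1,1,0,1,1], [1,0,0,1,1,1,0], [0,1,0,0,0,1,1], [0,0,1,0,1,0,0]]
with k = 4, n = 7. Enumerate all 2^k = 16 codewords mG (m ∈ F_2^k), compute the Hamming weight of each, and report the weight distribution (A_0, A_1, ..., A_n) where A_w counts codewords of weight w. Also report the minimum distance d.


Weight distribution: A_0 = 1, A_1 = 1, A_2 = 2, A_3 = 4, A_4 = 3, A_5 = 3, A_6 = 2. Minimum distance d = 1.

Enumerate all 2^4 = 16 messages m ∈ F_2^4.
For each, compute codeword c = mG in F_2^7, then tally its weight.
  m = 0000 → c = 0000000, weight = 0.
  m = 1000 → c = 1111011, weight = 6.
  m = 0100 → c = 1001110, weight = 4.
  m = 1100 → c = 0110101, weight = 4.
  m = 0010 → c = 0100011, weight = 3.
  m = 1010 → c = 1011000, weight = 3.
  m = 0110 → c = 1101101, weight = 5.
  m = 1110 → c = 0010110, weight = 3.
  m = 0001 → c = 0010100, weight = 2.
  m = 1001 → c = 1101111, weight = 6.
  m = 0101 → c = 1011010, weight = 4.
  m = 1101 → c = 0100001, weight = 2.
  m = 0011 → c = 0110111, weight = 5.
  m = 1011 → c = 1001100, weight = 3.
  m = 0111 → c = 1111001, weight = 5.
  m = 1111 → c = 0000010, weight = 1.
Tally weights:
  weight 0: 1 codewords.
  weight 1: 1 codewords.
  weight 2: 2 codewords.
  weight 3: 4 codewords.
  weight 4: 3 codewords.
  weight 5: 3 codewords.
  weight 6: 2 codewords.
Minimum distance d = smallest w > 0 with A_w > 0 = 1.
Sanity: Σ A_w = 16 = 2^4 = 16 ✓.


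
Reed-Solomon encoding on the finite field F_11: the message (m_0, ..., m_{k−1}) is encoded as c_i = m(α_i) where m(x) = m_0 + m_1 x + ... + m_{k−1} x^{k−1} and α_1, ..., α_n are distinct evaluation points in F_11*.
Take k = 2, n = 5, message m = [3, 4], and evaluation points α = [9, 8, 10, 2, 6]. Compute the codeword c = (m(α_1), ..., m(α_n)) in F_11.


c = [6, 2, 10, 0, 5]

Message polynomial: m(x) = 3 + 4·x (mod 11).
For each evaluation point α_i, compute m(α_i) mod 11:
  α_1 = 9: Horner steps 4 → 6, so m(9) = 6.
  α_2 = 8: Horner steps 4 → 2, so m(8) = 2.
  α_3 = 10: Horner steps 4 → 10, so m(10) = 10.
  α_4 = 2: Horner steps 4 → 0, so m(2) = 0.
  α_5 = 6: Horner steps 4 → 5, so m(6) = 5.
Codeword c = [6, 2, 10, 0, 5] ∈ F_11^5.


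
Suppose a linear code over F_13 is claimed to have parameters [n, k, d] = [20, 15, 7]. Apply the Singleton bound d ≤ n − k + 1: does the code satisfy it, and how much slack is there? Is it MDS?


Singleton RHS = n − k + 1 = 6, slack = -1, bound violated (no such code; not MDS).

Singleton bound: d ≤ n − k + 1.
Here n = 20, k = 15, so n − k + 1 = 6.
Given d = 7, check d ≤ 6: NO.
Slack = (n − k + 1) − d = -1.
The slack is negative: d = 7 exceeds n − k + 1 = 6 by 1, so the Singleton bound is violated and no linear [20, 15, 7]_13 code can exist. In particular it is not MDS (MDS requires d = n − k + 1 exactly).
Description: the claimed parameters are [20, 15, 7]_13; such a code would be impossible (violates the Singleton bound).


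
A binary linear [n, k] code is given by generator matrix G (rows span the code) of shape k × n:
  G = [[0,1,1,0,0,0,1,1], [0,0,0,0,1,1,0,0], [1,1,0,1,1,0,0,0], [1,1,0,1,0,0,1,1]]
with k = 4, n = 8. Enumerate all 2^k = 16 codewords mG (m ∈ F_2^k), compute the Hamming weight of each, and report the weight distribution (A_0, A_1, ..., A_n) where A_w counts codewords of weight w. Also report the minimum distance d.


Weight distribution: A_0 = 1, A_2 = 1, A_3 = 5, A_4 = 3, A_5 = 2, A_6 = 3, A_7 = 1. Minimum distance d = 2.

Enumerate all 2^4 = 16 messages m ∈ F_2^4.
For each, compute codeword c = mG in F_2^8, then tally its weight.
  m = 0000 → c = 00000000, weight = 0.
  m = 1000 → c = 01100011, weight = 4.
  m = 0100 → c = 00001100, weight = 2.
  m = 1100 → c = 01101111, weight = 6.
  m = 0010 → c = 11011000, weight = 4.
  m = 1010 → c = 10111011, weight = 6.
  m = 0110 → c = 11010100, weight = 4.
  m = 1110 → c = 10110111, weight = 6.
  m = 0001 → c = 11010011, weight = 5.
  m = 1001 → c = 10110000, weight = 3.
  m = 0101 → c = 11011111, weight = 7.
  m = 1101 → c = 10111100, weight = 5.
  m = 0011 → c = 00001011, weight = 3.
  m = 1011 → c = 01101000, weight = 3.
  m = 0111 → c = 00000111, weight = 3.
  m = 1111 → c = 01100100, weight = 3.
Tally weights:
  weight 0: 1 codewords.
  weight 2: 1 codewords.
  weight 3: 5 codewords.
  weight 4: 3 codewords.
  weight 5: 2 codewords.
  weight 6: 3 codewords.
  weight 7: 1 codewords.
Minimum distance d = smallest w > 0 with A_w > 0 = 2.
Sanity: Σ A_w = 16 = 2^4 = 16 ✓.


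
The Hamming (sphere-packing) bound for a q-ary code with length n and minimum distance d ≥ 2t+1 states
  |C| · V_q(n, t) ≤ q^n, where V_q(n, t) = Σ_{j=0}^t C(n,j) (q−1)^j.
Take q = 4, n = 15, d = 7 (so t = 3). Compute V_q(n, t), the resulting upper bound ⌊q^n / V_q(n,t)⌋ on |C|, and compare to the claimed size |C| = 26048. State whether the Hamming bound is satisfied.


V_q(n, t) = 13276, q^n = 1073741824, Hamming bound = 80878, |C| = 26048 ≤ bound (satisfied).

Step 1: Compute V_q(n, t) = Σ_{j=0}^3 C(n, j) (q−1)^j.
  j = 0: C(15,0)·(3)^0 = 1·1 = 1.
  j = 1: C(15,1)·(3)^1 = 15·3 = 45.
  j = 2: C(15,2)·(3)^2 = 105·9 = 945.
  j = 3: C(15,3)·(3)^3 = 455·27 = 12285.
  V_q(n, t) = 1 + 45 + 945 + 12285 = 13276.
Step 2: q^n = 4^15 = 1073741824.
Step 3: Hamming bound ⌊q^n / V_q(n,t)⌋ = ⌊1073741824/13276⌋ = 80878.
Step 4: Compare |C| = 26048 to 80878: satisfied.
The claimed |C| lies below the Hamming bound.


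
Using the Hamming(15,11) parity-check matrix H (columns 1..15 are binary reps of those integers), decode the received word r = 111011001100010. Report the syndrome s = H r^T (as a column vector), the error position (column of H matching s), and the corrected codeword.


s = (1, 1, 1, 0)^T, error position = 14, corrected codeword c = 111011001100000

Compute s = H r^T mod 2 one row at a time:
  s_1 = 0 + 1 + 1 + 0 + 0 + 0 + 1 + 0 = 3 ≡ 1 (mod 2).
  s_2 = 0 + 1 + 1 + 0 + 0 + 0 + 1 + 0 = 3 ≡ 1 (mod 2).
  s_3 = 1 + 1 + 1 + 0 + 1 + 0 + 1 + 0 = 5 ≡ 1 (mod 2).
  s_4 = 1 + 1 + 1 + 0 + 1 + 0 + 0 + 0 = 4 ≡ 0 (mod 2).
s = (1, 1, 1, 0)^T — this equals column 14 of H (binary 1110), so error is at position 14.
Correct: flip bit 14 of r = 111011001100010 to get c = 111011001100000.


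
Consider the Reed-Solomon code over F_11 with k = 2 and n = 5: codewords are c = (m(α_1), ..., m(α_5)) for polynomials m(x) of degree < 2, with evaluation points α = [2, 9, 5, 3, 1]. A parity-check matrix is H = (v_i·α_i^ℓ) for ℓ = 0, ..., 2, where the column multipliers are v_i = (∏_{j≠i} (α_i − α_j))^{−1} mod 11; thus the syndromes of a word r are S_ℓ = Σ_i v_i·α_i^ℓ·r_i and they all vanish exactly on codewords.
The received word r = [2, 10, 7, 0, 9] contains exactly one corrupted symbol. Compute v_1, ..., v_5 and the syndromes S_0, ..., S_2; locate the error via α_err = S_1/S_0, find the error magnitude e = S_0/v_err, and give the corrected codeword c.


S = (3, 3, 3), error at position 5, error magnitude e = 5, c = [2, 10, 7, 0, 4].

Step 1: column multipliers v_i = (∏_{j≠i}(α_i − α_j))^{−1} mod 11.
  i = 1 (α = 2): (2−9)(2−5)(2−3)(2−1) = (−7)·(−3)·(−1)·1 = −21 ≡ 1, so v_1 = 1^{−1} = 1 (mod 11).
  i = 2 (α = 9): (9−2)(9−5)(9−3)(9−1) = 7·4·6·8 = 1344 ≡ 2, so v_2 = 2^{−1} = 6 (mod 11).
  i = 3 (α = 5): (5−2)(5−9)(5−3)(5−1) = 3·(−4)·2·4 = −96 ≡ 3, so v_3 = 3^{−1} = 4 (mod 11).
  i = 4 (α = 3): (3−2)(3−9)(3−5)(3−1) = 1·(−6)·(−2)·2 = 24 ≡ 2, so v_4 = 2^{−1} = 6 (mod 11).
  i = 5 (α = 1): (1−2)(1−9)(1−5)(1−3) = (−1)·(−8)·(−4)·(−2) = 64 ≡ 9, so v_5 = 9^{−1} = 5 (mod 11).
  v = [1, 6, 4, 6, 5].
Step 2: syndromes of r = [2, 10, 7, 0, 9] (all sums mod 11).
  S_0 = Σ v_i r_i = 1·2 + 6·10 + 4·7 + 6·0 + 5·9 = 135 ≡ 3.
  S_1 = Σ v_i α_i r_i = 1·2·2 + 6·9·10 + 4·5·7 + 6·3·0 + 5·1·9 = 729 ≡ 3.
  α_i^2 mod 11 = [4, 4, 3, 9, 1].
  S_2 = Σ v_i α_i^2 r_i = 1·4·2 + 6·4·10 + 4·3·7 + 6·9·0 + 5·1·9 = 377 ≡ 3.
  S = (3, 3, 3) ≠ 0, so r is not a codeword (an error is present).
Step 3: locate the error. For a single error e at position i, S_ℓ = v_i·e·α_i^ℓ, so α_err = S_1/S_0.
  S_0^{−1} = 3^{−1} = 4 (mod 11), so α_err = 3·4 = 12 ≡ 1 = α_5. Error position i = 5.
  Consistency check: S_2/S_1 = 3·4 = 12 ≡ 1 = α_err ✓ (single-error assumption holds).
Step 4: error magnitude e = S_0/v_5 = S_0·∏_{j≠5}(α_5 − α_j) = 3·9 = 27 ≡ 5 (mod 11).
Step 5: correct position 5: c_5 = r_5 − e = 9 − 5 ≡ 4 (mod 11). Hence c = [2, 10, 7, 0, 4].
  Check: interpolating c through the α_i gives m(x) = 6 + 9·x (degree < 2) with m(α_i) = c_i for every i, so c is indeed a codeword.


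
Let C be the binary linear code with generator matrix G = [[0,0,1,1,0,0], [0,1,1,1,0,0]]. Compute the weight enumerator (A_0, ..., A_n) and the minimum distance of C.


Weight distribution: A_0 = 1, A_1 = 1, A_2 = 1, A_3 = 1. Minimum distance d = 1.

Enumerate all 2^2 = 4 messages m ∈ F_2^2.
For each, compute codeword c = mG in F_2^6, then tally its weight.
  m = 00 → c = 000000, weight = 0.
  m = 10 → c = 001100, weight = 2.
  m = 01 → c = 011100, weight = 3.
  m = 11 → c = 010000, weight = 1.
Tally weights:
  weight 0: 1 codewords.
  weight 1: 1 codewords.
  weight 2: 1 codewords.
  weight 3: 1 codewords.
Minimum distance d = smallest w > 0 with A_w > 0 = 1.
Sanity: Σ A_w = 4 = 2^2 = 4 ✓.


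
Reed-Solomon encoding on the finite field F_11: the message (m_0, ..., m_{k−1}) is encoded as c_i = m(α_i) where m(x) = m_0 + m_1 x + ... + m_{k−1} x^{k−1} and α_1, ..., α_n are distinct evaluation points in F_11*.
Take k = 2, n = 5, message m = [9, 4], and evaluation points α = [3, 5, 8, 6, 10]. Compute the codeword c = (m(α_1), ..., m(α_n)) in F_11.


c = [10, 7, 8, 0, 5]

Message polynomial: m(x) = 9 + 4·x (mod 11).
For each evaluation point α_i, compute m(α_i) mod 11:
  α_1 = 3: Horner steps 4 → 10, so m(3) = 10.
  α_2 = 5: Horner steps 4 → 7, so m(5) = 7.
  α_3 = 8: Horner steps 4 → 8, so m(8) = 8.
  α_4 = 6: Horner steps 4 → 0, so m(6) = 0.
  α_5 = 10: Horner steps 4 → 5, so m(10) = 5.
Codeword c = [10, 7, 8, 0, 5] ∈ F_11^5.


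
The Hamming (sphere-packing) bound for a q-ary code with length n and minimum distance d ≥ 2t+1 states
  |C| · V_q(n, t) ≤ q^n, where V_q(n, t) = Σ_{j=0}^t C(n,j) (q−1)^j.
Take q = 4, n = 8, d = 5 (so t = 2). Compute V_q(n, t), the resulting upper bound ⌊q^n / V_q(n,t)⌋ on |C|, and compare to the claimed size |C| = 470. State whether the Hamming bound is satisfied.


V_q(n, t) = 277, q^n = 65536, Hamming bound = 236, |C| = 470 > bound (violated).

Step 1: Compute V_q(n, t) = Σ_{j=0}^2 C(n, j) (q−1)^j.
  j = 0: C(8,0)·(3)^0 = 1·1 = 1.
  j = 1: C(8,1)·(3)^1 = 8·3 = 24.
  j = 2: C(8,2)·(3)^2 = 28·9 = 252.
  V_q(n, t) = 1 + 24 + 252 = 277.
Step 2: q^n = 4^8 = 65536.
Step 3: Hamming bound ⌊q^n / V_q(n,t)⌋ = ⌊65536/277⌋ = 236.
Step 4: Compare |C| = 470 to 236: violated.
The claimed |C| lies above the Hamming bound, so no 4-ary code of length 8 with d ≥ 5 can have 470 codewords.


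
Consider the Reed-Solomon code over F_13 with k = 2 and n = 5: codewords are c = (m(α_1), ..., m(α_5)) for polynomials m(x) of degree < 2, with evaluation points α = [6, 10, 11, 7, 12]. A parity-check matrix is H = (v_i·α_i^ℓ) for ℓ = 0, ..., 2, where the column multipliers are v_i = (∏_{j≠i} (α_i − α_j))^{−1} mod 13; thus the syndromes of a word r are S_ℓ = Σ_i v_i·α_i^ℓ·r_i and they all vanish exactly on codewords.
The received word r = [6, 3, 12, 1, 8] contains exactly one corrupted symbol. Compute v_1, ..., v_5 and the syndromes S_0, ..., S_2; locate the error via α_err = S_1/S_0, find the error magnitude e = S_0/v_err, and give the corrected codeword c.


S = (5, 9, 11), error at position 4, error magnitude e = 12, c = [6, 3, 12, 2, 8].

Step 1: column multipliers v_i = (∏_{j≠i}(α_i − α_j))^{−1} mod 13.
  i = 1 (α = 6): (6−10)(6−11)(6−7)(6−12) = (−4)·(−5)·(−1)·(−6) = 120 ≡ 3, so v_1 = 3^{−1} = 9 (mod 13).
  i = 2 (α = 10): (10−6)(10−11)(10−7)(10−12) = 4·(−1)·3·(−2) = 24 ≡ 11, so v_2 = 11^{−1} = 6 (mod 13).
  i = 3 (α = 11): (11−6)(11−10)(11−7)(11−12) = 5·1·4·(−1) = −20 ≡ 6, so v_3 = 6^{−1} = 11 (mod 13).
  i = 4 (α = 7): (7−6)(7−10)(7−11)(7−12) = 1·(−3)·(−4)·(−5) = −60 ≡ 5, so v_4 = 5^{−1} = 8 (mod 13).
  i = 5 (α = 12): (12−6)(12−10)(12−11)(12−7) = 6·2·1·5 = 60 ≡ 8, so v_5 = 8^{−1} = 5 (mod 13).
  v = [9, 6, 11, 8, 5].
Step 2: syndromes of r = [6, 3, 12, 1, 8] (all sums mod 13).
  S_0 = Σ v_i r_i = 9·6 + 6·3 + 11·12 + 8·1 + 5·8 = 252 ≡ 5.
  S_1 = Σ v_i α_i r_i = 9·6·6 + 6·10·3 + 11·11·12 + 8·7·1 + 5·12·8 = 2492 ≡ 9.
  α_i^2 mod 13 = [10, 9, 4, 10, 1].
  S_2 = Σ v_i α_i^2 r_i = 9·10·6 + 6·9·3 + 11·4·12 + 8·10·1 + 5·1·8 = 1350 ≡ 11.
  S = (5, 9, 11) ≠ 0, so r is not a codeword (an error is present).
Step 3: locate the error. For a single error e at position i, S_ℓ = v_i·e·α_i^ℓ, so α_err = S_1/S_0.
  S_0^{−1} = 5^{−1} = 8 (mod 13), so α_err = 9·8 = 72 ≡ 7 = α_4. Error position i = 4.
  Consistency check: S_2/S_1 = 11·3 = 33 ≡ 7 = α_err ✓ (single-error assumption holds).
Step 4: error magnitude e = S_0/v_4 = S_0·∏_{j≠4}(α_4 − α_j) = 5·5 = 25 ≡ 12 (mod 13).
Step 5: correct position 4: c_4 = r_4 − e = 1 − 12 ≡ 2 (mod 13). Hence c = [6, 3, 12, 2, 8].
  Check: interpolating c through the α_i gives m(x) = 4 + 9·x (degree < 2) with m(α_i) = c_i for every i, so c is indeed a codeword.


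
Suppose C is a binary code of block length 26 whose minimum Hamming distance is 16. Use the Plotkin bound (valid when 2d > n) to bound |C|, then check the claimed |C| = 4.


Plotkin bound M ≤ 4; given |C| = 4 ≤ bound (satisfied).

Check applicability: 2d = 32, n = 26.
2d − n = 6 > 0, so Plotkin applies.
Compute d/(2d−n) = 16/6 ≈ 2.6667.
⌊d/(2d−n)⌋ = 2.
Plotkin bound: M ≤ 2·2 = 4.
Given |C| = 4, check: satisfied.
This |C| is at the Plotkin bound.


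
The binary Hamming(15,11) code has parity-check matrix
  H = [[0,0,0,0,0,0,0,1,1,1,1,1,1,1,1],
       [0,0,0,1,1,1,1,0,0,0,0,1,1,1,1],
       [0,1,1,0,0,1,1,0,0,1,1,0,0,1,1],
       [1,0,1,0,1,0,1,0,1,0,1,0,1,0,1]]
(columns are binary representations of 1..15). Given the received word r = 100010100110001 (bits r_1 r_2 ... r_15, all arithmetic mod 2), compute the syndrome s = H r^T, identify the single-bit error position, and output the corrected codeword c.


s = (1, 1, 0, 1)^T, error position = 13, corrected codeword c = 100010100110101

Compute s = H r^T mod 2 one row at a time:
  s_1 = 0 + 0 + 1 + 1 + 0 + 0 + 0 + 1 = 3 ≡ 1 (mod 2).
  s_2 = 0 + 1 + 0 + 1 + 0 + 0 + 0 + 1 = 3 ≡ 1 (mod 2).
  s_3 = 0 + 0 + 0 + 1 + 1 + 1 + 0 + 1 = 4 ≡ 0 (mod 2).
  s_4 = 1 + 0 + 1 + 1 + 0 + 1 + 0 + 1 = 5 ≡ 1 (mod 2).
s = (1, 1, 0, 1)^T — this equals column 13 of H (binary 1101), so error is at position 13.
Correct: flip bit 13 of r = 100010100110001 to get c = 100010100110101.


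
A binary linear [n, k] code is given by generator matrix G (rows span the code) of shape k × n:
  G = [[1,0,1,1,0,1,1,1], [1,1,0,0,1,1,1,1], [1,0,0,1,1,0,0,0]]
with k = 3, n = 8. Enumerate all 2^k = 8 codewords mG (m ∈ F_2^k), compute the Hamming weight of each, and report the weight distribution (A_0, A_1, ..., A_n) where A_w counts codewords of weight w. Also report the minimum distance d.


Weight distribution: A_0 = 1, A_3 = 2, A_4 = 1, A_5 = 2, A_6 = 2. Minimum distance d = 3.

Enumerate all 2^3 = 8 messages m ∈ F_2^3.
For each, compute codeword c = mG in F_2^8, then tally its weight.
  m = 000 → c = 00000000, weight = 0.
  m = 100 → c = 10110111, weight = 6.
  m = 010 → c = 11001111, weight = 6.
  m = 110 → c = 01111000, weight = 4.
  m = 001 → c = 10011000, weight = 3.
  m = 101 → c = 00101111, weight = 5.
  m = 011 → c = 01010111, weight = 5.
  m = 111 → c = 11100000, weight = 3.
Tally weights:
  weight 0: 1 codewords.
  weight 3: 2 codewords.
  weight 4: 1 codewords.
  weight 5: 2 codewords.
  weight 6: 2 codewords.
Minimum distance d = smallest w > 0 with A_w > 0 = 3.
Sanity: Σ A_w = 8 = 2^3 = 8 ✓.


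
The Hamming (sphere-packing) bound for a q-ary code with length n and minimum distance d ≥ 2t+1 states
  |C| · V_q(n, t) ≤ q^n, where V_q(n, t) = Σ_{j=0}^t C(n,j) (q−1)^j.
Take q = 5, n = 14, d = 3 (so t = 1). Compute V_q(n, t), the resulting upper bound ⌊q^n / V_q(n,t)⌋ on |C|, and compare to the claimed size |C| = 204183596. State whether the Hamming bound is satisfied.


V_q(n, t) = 57, q^n = 6103515625, Hamming bound = 107079221, |C| = 204183596 > bound (violated).

Step 1: Compute V_q(n, t) = Σ_{j=0}^1 C(n, j) (q−1)^j.
  j = 0: C(14,0)·(4)^0 = 1·1 = 1.
  j = 1: C(14,1)·(4)^1 = 14·4 = 56.
  V_q(n, t) = 1 + 56 = 57.
Step 2: q^n = 5^14 = 6103515625.
Step 3: Hamming bound ⌊q^n / V_q(n,t)⌋ = ⌊6103515625/57⌋ = 107079221.
Step 4: Compare |C| = 204183596 to 107079221: violated.
The claimed |C| lies above the Hamming bound, so no 5-ary code of length 14 with d ≥ 3 can have 204183596 codewords.


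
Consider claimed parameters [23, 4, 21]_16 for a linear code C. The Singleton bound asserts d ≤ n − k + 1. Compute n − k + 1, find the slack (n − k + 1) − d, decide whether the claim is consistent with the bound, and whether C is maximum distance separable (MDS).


Singleton RHS = n − k + 1 = 20, slack = -1, bound violated (no such code; not MDS).

Singleton bound: d ≤ n − k + 1.
Here n = 23, k = 4, so n − k + 1 = 20.
Given d = 21, check d ≤ 20: NO.
Slack = (n − k + 1) − d = -1.
The slack is negative: d = 21 exceeds n − k + 1 = 20 by 1, so the Singleton bound is violated and no linear [23, 4, 21]_16 code can exist. In particular it is not MDS (MDS requires d = n − k + 1 exactly).
Description: the claimed parameters are [23, 4, 21]_16; such a code would be impossible (violates the Singleton bound).


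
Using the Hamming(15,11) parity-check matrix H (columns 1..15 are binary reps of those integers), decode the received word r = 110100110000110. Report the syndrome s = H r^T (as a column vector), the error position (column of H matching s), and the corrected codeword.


s = (1, 0, 1, 1)^T, error position = 11, corrected codeword c = 110100110010110

Compute s = H r^T mod 2 one row at a time:
  s_1 = 1 + 0 + 0 + 0 + 0 + 1 + 1 + 0 = 3 ≡ 1 (mod 2).
  s_2 = 1 + 0 + 0 + 1 + 0 + 1 + 1 + 0 = 4 ≡ 0 (mod 2).
  s_3 = 1 + 0 + 0 + 1 + 0 + 0 + 1 + 0 = 3 ≡ 1 (mod 2).
  s_4 = 1 + 0 + 0 + 1 + 0 + 0 + 1 + 0 = 3 ≡ 1 (mod 2).
s = (1, 0, 1, 1)^T — this equals column 11 of H (binary 1011), so error is at position 11.
Correct: flip bit 11 of r = 110100110000110 to get c = 110100110010110.


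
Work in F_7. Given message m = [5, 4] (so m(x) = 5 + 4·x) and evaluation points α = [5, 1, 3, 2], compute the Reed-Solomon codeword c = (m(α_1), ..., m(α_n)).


c = [4, 2, 3, 6]

Message polynomial: m(x) = 5 + 4·x (mod 7).
For each evaluation point α_i, compute m(α_i) mod 7:
  α_1 = 5: Horner steps 4 → 4, so m(5) = 4.
  α_2 = 1: Horner steps 4 → 2, so m(1) = 2.
  α_3 = 3: Horner steps 4 → 3, so m(3) = 3.
  α_4 = 2: Horner steps 4 → 6, so m(2) = 6.
Codeword c = [4, 2, 3, 6] ∈ F_7^4.


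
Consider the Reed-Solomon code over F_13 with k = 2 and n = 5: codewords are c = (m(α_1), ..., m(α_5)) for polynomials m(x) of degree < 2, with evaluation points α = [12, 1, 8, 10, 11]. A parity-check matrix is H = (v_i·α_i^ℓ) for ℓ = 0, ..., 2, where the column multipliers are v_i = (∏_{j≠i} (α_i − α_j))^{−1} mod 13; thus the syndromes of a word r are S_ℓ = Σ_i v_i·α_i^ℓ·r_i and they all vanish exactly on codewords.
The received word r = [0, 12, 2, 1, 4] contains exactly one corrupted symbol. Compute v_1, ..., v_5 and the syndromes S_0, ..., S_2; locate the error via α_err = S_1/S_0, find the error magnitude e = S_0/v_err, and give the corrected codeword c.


S = (4, 5, 3), error at position 5, error magnitude e = 10, c = [0, 12, 2, 1, 7].

Step 1: column multipliers v_i = (∏_{j≠i}(α_i − α_j))^{−1} mod 13.
  i = 1 (α = 12): (12−1)(12−8)(12−10)(12−11) = 11·4·2·1 = 88 ≡ 10, so v_1 = 10^{−1} = 4 (mod 13).
  i = 2 (α = 1): (1−12)(1−8)(1−10)(1−11) = (−11)·(−7)·(−9)·(−10) = 6930 ≡ 1, so v_2 = 1^{−1} = 1 (mod 13).
  i = 3 (α = 8): (8−12)(8−1)(8−10)(8−11) = (−4)·7·(−2)·(−3) = −168 ≡ 1, so v_3 = 1^{−1} = 1 (mod 13).
  i = 4 (α = 10): (10−12)(10−1)(10−8)(10−11) = (−2)·9·2·(−1) = 36 ≡ 10, so v_4 = 10^{−1} = 4 (mod 13).
  i = 5 (α = 11): (11−12)(11−1)(11−8)(11−10) = (−1)·10·3·1 = −30 ≡ 9, so v_5 = 9^{−1} = 3 (mod 13).
  v = [4, 1, 1, 4, 3].
Step 2: syndromes of r = [0, 12, 2, 1, 4] (all sums mod 13).
  S_0 = Σ v_i r_i = 4·0 + 1·12 + 1·2 + 4·1 + 3·4 = 30 ≡ 4.
  S_1 = Σ v_i α_i r_i = 4·12·0 + 1·1·12 + 1·8·2 + 4·10·1 + 3·11·4 = 200 ≡ 5.
  α_i^2 mod 13 = [1, 1, 12, 9, 4].
  S_2 = Σ v_i α_i^2 r_i = 4·1·0 + 1·1·12 + 1·12·2 + 4·9·1 + 3·4·4 = 120 ≡ 3.
  S = (4, 5, 3) ≠ 0, so r is not a codeword (an error is present).
Step 3: locate the error. For a single error e at position i, S_ℓ = v_i·e·α_i^ℓ, so α_err = S_1/S_0.
  S_0^{−1} = 4^{−1} = 10 (mod 13), so α_err = 5·10 = 50 ≡ 11 = α_5. Error position i = 5.
  Consistency check: S_2/S_1 = 3·8 = 24 ≡ 11 = α_err ✓ (single-error assumption holds).
Step 4: error magnitude e = S_0/v_5 = S_0·∏_{j≠5}(α_5 − α_j) = 4·9 = 36 ≡ 10 (mod 13).
Step 5: correct position 5: c_5 = r_5 − e = 4 − 10 ≡ 7 (mod 13). Hence c = [0, 12, 2, 1, 7].
  Check: interpolating c through the α_i gives m(x) = 6 + 6·x (degree < 2) with m(α_i) = c_i for every i, so c is indeed a codeword.


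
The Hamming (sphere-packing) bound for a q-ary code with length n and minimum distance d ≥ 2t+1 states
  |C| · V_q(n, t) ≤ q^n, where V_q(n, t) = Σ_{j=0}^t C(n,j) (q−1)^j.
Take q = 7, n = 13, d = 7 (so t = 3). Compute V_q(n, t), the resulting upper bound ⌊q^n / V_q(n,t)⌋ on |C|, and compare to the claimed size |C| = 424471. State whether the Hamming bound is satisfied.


V_q(n, t) = 64663, q^n = 96889010407, Hamming bound = 1498368, |C| = 424471 ≤ bound (satisfied).

Step 1: Compute V_q(n, t) = Σ_{j=0}^3 C(n, j) (q−1)^j.
  j = 0: C(13,0)·(6)^0 = 1·1 = 1.
  j = 1: C(13,1)·(6)^1 = 13·6 = 78.
  j = 2: C(13,2)·(6)^2 = 78·36 = 2808.
  j = 3: C(13,3)·(6)^3 = 286·216 = 61776.
  V_q(n, t) = 1 + 78 + 2808 + 61776 = 64663.
Step 2: q^n = 7^13 = 96889010407.
Step 3: Hamming bound ⌊q^n / V_q(n,t)⌋ = ⌊96889010407/64663⌋ = 1498368.
Step 4: Compare |C| = 424471 to 1498368: satisfied.
The claimed |C| lies below the Hamming bound.


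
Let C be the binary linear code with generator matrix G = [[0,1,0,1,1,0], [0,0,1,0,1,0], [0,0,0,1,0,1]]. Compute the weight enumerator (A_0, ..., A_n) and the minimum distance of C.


Weight distribution: A_0 = 1, A_2 = 2, A_3 = 4, A_4 = 1. Minimum distance d = 2.

Enumerate all 2^3 = 8 messages m ∈ F_2^3.
For each, compute codeword c = mG in F_2^6, then tally its weight.
  m = 000 → c = 000000, weight = 0.
  m = 100 → c = 010110, weight = 3.
  m = 010 → c = 001010, weight = 2.
  m = 110 → c = 011100, weight = 3.
  m = 001 → c = 000101, weight = 2.
  m = 101 → c = 010011, weight = 3.
  m = 011 → c = 001111, weight = 4.
  m = 111 → c = 011001, weight = 3.
Tally weights:
  weight 0: 1 codewords.
  weight 2: 2 codewords.
  weight 3: 4 codewords.
  weight 4: 1 codewords.
Minimum distance d = smallest w > 0 with A_w > 0 = 2.
Sanity: Σ A_w = 8 = 2^3 = 8 ✓.


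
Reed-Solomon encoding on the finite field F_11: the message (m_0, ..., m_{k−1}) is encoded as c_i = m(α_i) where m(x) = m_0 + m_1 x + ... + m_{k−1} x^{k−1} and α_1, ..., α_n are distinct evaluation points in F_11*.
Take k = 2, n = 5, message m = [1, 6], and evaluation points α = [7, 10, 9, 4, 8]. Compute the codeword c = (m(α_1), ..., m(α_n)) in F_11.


c = [10, 6, 0, 3, 5]

Message polynomial: m(x) = 1 + 6·x (mod 11).
For each evaluation point α_i, compute m(α_i) mod 11:
  α_1 = 7: Horner steps 6 → 10, so m(7) = 10.
  α_2 = 10: Horner steps 6 → 6, so m(10) = 6.
  α_3 = 9: Horner steps 6 → 0, so m(9) = 0.
  α_4 = 4: Horner steps 6 → 3, so m(4) = 3.
  α_5 = 8: Horner steps 6 → 5, so m(8) = 5.
Codeword c = [10, 6, 0, 3, 5] ∈ F_11^5.


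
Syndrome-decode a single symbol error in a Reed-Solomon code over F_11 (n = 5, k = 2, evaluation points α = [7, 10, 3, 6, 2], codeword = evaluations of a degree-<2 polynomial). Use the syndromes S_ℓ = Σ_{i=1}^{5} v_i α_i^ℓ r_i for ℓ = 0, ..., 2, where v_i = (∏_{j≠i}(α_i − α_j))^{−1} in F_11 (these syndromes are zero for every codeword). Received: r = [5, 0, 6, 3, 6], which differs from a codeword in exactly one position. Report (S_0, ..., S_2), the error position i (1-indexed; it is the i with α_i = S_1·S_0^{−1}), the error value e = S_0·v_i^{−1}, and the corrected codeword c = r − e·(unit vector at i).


S = (5, 4, 1), error at position 3, error magnitude e = 9, c = [5, 0, 8, 3, 6].

Step 1: column multipliers v_i = (∏_{j≠i}(α_i − α_j))^{−1} mod 11.
  i = 1 (α = 7): (7−10)(7−3)(7−6)(7−2) = (−3)·4·1·5 = −60 ≡ 6, so v_1 = 6^{−1} = 2 (mod 11).
  i = 2 (α = 10): (10−7)(10−3)(10−6)(10−2) = 3·7·4·8 = 672 ≡ 1, so v_2 = 1^{−1} = 1 (mod 11).
  i = 3 (α = 3): (3−7)(3−10)(3−6)(3−2) = (−4)·(−7)·(−3)·1 = −84 ≡ 4, so v_3 = 4^{−1} = 3 (mod 11).
  i = 4 (α = 6): (6−7)(6−10)(6−3)(6−2) = (−1)·(−4)·3·4 = 48 ≡ 4, so v_4 = 4^{−1} = 3 (mod 11).
  i = 5 (α = 2): (2−7)(2−10)(2−3)(2−6) = (−5)·(−8)·(−1)·(−4) = 160 ≡ 6, so v_5 = 6^{−1} = 2 (mod 11).
  v = [2, 1, 3, 3, 2].
Step 2: syndromes of r = [5, 0, 6, 3, 6] (all sums mod 11).
  S_0 = Σ v_i r_i = 2·5 + 1·0 + 3·6 + 3·3 + 2·6 = 49 ≡ 5.
  S_1 = Σ v_i α_i r_i = 2·7·5 + 1·10·0 + 3·3·6 + 3·6·3 + 2·2·6 = 202 ≡ 4.
  α_i^2 mod 11 = [5, 1, 9, 3, 4].
  S_2 = Σ v_i α_i^2 r_i = 2·5·5 + 1·1·0 + 3·9·6 + 3·3·3 + 2·4·6 = 287 ≡ 1.
  S = (5, 4, 1) ≠ 0, so r is not a codeword (an error is present).
Step 3: locate the error. For a single error e at position i, S_ℓ = v_i·e·α_i^ℓ, so α_err = S_1/S_0.
  S_0^{−1} = 5^{−1} = 9 (mod 11), so α_err = 4·9 = 36 ≡ 3 = α_3. Error position i = 3.
  Consistency check: S_2/S_1 = 1·3 = 3 ≡ 3 = α_err ✓ (single-error assumption holds).
Step 4: error magnitude e = S_0/v_3 = S_0·∏_{j≠3}(α_3 − α_j) = 5·4 = 20 ≡ 9 (mod 11).
Step 5: correct position 3: c_3 = r_3 − e = 6 − 9 ≡ 8 (mod 11). Hence c = [5, 0, 8, 3, 6].
  Check: interpolating c through the α_i gives m(x) = 2 + 2·x (degree < 2) with m(α_i) = c_i for every i, so c is indeed a codeword.


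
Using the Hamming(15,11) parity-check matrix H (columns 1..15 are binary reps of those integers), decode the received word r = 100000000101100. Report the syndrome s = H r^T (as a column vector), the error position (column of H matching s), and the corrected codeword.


s = (1, 0, 1, 0)^T, error position = 10, corrected codeword c = 100000000001100

Compute s = H r^T mod 2 one row at a time:
  s_1 = 0 + 0 + 1 + 0 + 1 + 1 + 0 + 0 = 3 ≡ 1 (mod 2).
  s_2 = 0 + 0 + 0 + 0 + 1 + 1 + 0 + 0 = 2 ≡ 0 (mod 2).
  s_3 = 0 + 0 + 0 + 0 + 1 + 0 + 0 + 0 = 1 ≡ 1 (mod 2).
  s_4 = 1 + 0 + 0 + 0 + 0 + 0 + 1 + 0 = 2 ≡ 0 (mod 2).
s = (1, 0, 1, 0)^T — this equals column 10 of H (binary 1010), so error is at position 10.
Correct: flip bit 10 of r = 100000000101100 to get c = 100000000001100.


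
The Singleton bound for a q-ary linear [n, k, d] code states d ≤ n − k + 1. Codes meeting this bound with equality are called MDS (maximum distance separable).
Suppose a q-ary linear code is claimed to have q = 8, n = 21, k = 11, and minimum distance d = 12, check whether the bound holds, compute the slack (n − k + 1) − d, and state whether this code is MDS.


Singleton RHS = n − k + 1 = 11, slack = -1, bound violated (no such code; not MDS).

Singleton bound: d ≤ n − k + 1.
Here n = 21, k = 11, so n − k + 1 = 11.
Given d = 12, check d ≤ 11: NO.
Slack = (n − k + 1) − d = -1.
The slack is negative: d = 12 exceeds n − k + 1 = 11 by 1, so the Singleton bound is violated and no linear [21, 11, 12]_8 code can exist. In particular it is not MDS (MDS requires d = n − k + 1 exactly).
Description: the claimed parameters are [21, 11, 12]_8; such a code would be impossible (violates the Singleton bound).


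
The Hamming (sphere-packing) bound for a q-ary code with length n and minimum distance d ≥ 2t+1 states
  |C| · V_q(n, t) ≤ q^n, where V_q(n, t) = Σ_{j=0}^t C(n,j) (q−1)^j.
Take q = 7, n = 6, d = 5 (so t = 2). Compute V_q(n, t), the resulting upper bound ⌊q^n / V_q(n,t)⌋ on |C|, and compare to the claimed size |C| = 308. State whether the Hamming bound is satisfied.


V_q(n, t) = 577, q^n = 117649, Hamming bound = 203, |C| = 308 > bound (violated).

Step 1: Compute V_q(n, t) = Σ_{j=0}^2 C(n, j) (q−1)^j.
  j = 0: C(6,0)·(6)^0 = 1·1 = 1.
  j = 1: C(6,1)·(6)^1 = 6·6 = 36.
  j = 2: C(6,2)·(6)^2 = 15·36 = 540.
  V_q(n, t) = 1 + 36 + 540 = 577.
Step 2: q^n = 7^6 = 117649.
Step 3: Hamming bound ⌊q^n / V_q(n,t)⌋ = ⌊117649/577⌋ = 203.
Step 4: Compare |C| = 308 to 203: violated.
The claimed |C| lies above the Hamming bound, so no 7-ary code of length 6 with d ≥ 5 can have 308 codewords.


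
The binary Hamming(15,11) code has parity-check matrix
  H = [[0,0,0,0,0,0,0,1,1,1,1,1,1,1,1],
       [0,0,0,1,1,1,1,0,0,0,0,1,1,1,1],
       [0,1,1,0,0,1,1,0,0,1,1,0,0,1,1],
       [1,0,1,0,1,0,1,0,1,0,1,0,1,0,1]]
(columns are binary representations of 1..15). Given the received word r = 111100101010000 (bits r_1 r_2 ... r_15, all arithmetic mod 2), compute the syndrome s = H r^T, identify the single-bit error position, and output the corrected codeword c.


s = (0, 0, 0, 1)^T, error position = 1, corrected codeword c = 011100101010000

Compute s = H r^T mod 2 one row at a time:
  s_1 = 0 + 1 + 0 + 1 + 0 + 0 + 0 + 0 = 2 ≡ 0 (mod 2).
  s_2 = 1 + 0 + 0 + 1 + 0 + 0 + 0 + 0 = 2 ≡ 0 (mod 2).
  s_3 = 1 + 1 + 0 + 1 + 0 + 1 + 0 + 0 = 4 ≡ 0 (mod 2).
  s_4 = 1 + 1 + 0 + 1 + 1 + 1 + 0 + 0 = 5 ≡ 1 (mod 2).
s = (0, 0, 0, 1)^T — this equals column 1 of H (binary 0001), so error is at position 1.
Correct: flip bit 1 of r = 111100101010000 to get c = 011100101010000.


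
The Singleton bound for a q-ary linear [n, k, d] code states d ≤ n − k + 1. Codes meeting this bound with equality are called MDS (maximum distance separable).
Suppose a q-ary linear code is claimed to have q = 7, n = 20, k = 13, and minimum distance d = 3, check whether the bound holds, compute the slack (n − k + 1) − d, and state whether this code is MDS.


Singleton RHS = n − k + 1 = 8, slack = 5, bound satisfied, not MDS.

Singleton bound: d ≤ n − k + 1.
Here n = 20, k = 13, so n − k + 1 = 8.
Given d = 3, check d ≤ 8: YES.
Slack = (n − k + 1) − d = 5.
The code is NOT MDS (slack = 5 > 0).
Description: the claimed parameters are [20, 13, 3]_7; such a code would be non-MDS.


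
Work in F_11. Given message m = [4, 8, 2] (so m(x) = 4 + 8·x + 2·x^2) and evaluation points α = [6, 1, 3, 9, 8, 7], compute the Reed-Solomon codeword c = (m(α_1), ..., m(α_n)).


c = [3, 3, 2, 7, 9, 4]

Message polynomial: m(x) = 4 + 8·x + 2·x^2 (mod 11).
For each evaluation point α_i, compute m(α_i) mod 11:
  α_1 = 6: Horner steps 2 → 9 → 3, so m(6) = 3.
  α_2 = 1: Horner steps 2 → 10 → 3, so m(1) = 3.
  α_3 = 3: Horner steps 2 → 3 → 2, so m(3) = 2.
  α_4 = 9: Horner steps 2 → 4 → 7, so m(9) = 7.
  α_5 = 8: Horner steps 2 → 2 → 9, so m(8) = 9.
  α_6 = 7: Horner steps 2 → 0 → 4, so m(7) = 4.
Codeword c = [3, 3, 2, 7, 9, 4] ∈ F_11^6.


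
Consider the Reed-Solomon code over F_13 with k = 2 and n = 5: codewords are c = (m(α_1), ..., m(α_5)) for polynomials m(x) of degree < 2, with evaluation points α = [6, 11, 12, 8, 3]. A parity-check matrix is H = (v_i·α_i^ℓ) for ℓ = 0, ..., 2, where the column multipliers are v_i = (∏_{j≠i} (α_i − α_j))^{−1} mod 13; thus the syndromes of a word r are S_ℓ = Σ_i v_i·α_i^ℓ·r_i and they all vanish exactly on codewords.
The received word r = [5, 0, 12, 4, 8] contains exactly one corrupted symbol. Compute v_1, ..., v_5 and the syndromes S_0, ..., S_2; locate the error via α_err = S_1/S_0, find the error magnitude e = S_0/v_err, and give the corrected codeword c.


S = (9, 7, 4), error at position 4, error magnitude e = 1, c = [5, 0, 12, 3, 8].

Step 1: column multipliers v_i = (∏_{j≠i}(α_i − α_j))^{−1} mod 13.
  i = 1 (α = 6): (6−11)(6−12)(6−8)(6−3) = (−5)·(−6)·(−2)·3 = −180 ≡ 2, so v_1 = 2^{−1} = 7 (mod 13).
  i = 2 (α = 11): (11−6)(11−12)(11−8)(11−3) = 5·(−1)·3·8 = −120 ≡ 10, so v_2 = 10^{−1} = 4 (mod 13).
  i = 3 (α = 12): (12−6)(12−11)(12−8)(12−3) = 6·1·4·9 = 216 ≡ 8, so v_3 = 8^{−1} = 5 (mod 13).
  i = 4 (α = 8): (8−6)(8−11)(8−12)(8−3) = 2·(−3)·(−4)·5 = 120 ≡ 3, so v_4 = 3^{−1} = 9 (mod 13).
  i = 5 (α = 3): (3−6)(3−11)(3−12)(3−8) = (−3)·(−8)·(−9)·(−5) = 1080 ≡ 1, so v_5 = 1^{−1} = 1 (mod 13).
  v = [7, 4, 5, 9, 1].
Step 2: syndromes of r = [5, 0, 12, 4, 8] (all sums mod 13).
  S_0 = Σ v_i r_i = 7·5 + 4·0 + 5·12 + 9·4 + 1·8 = 139 ≡ 9.
  S_1 = Σ v_i α_i r_i = 7·6·5 + 4·11·0 + 5·12·12 + 9·8·4 + 1·3·8 = 1242 ≡ 7.
  α_i^2 mod 13 = [10, 4, 1, 12, 9].
  S_2 = Σ v_i α_i^2 r_i = 7·10·5 + 4·4·0 + 5·1·12 + 9·12·4 + 1·9·8 = 914 ≡ 4.
  S = (9, 7, 4) ≠ 0, so r is not a codeword (an error is present).
Step 3: locate the error. For a single error e at position i, S_ℓ = v_i·e·α_i^ℓ, so α_err = S_1/S_0.
  S_0^{−1} = 9^{−1} = 3 (mod 13), so α_err = 7·3 = 21 ≡ 8 = α_4. Error position i = 4.
  Consistency check: S_2/S_1 = 4·2 = 8 ≡ 8 = α_err ✓ (single-error assumption holds).
Step 4: error magnitude e = S_0/v_4 = S_0·∏_{j≠4}(α_4 − α_j) = 9·3 = 27 ≡ 1 (mod 13).
Step 5: correct position 4: c_4 = r_4 − e = 4 − 1 ≡ 3 (mod 13). Hence c = [5, 0, 12, 3, 8].
  Check: interpolating c through the α_i gives m(x) = 11 + 12·x (degree < 2) with m(α_i) = c_i for every i, so c is indeed a codeword.


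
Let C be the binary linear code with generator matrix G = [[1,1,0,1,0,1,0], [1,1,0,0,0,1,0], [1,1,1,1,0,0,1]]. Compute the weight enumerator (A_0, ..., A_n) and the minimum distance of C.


Weight distribution: A_0 = 1, A_1 = 1, A_3 = 2, A_4 = 3, A_5 = 1. Minimum distance d = 1.

Enumerate all 2^3 = 8 messages m ∈ F_2^3.
For each, compute codeword c = mG in F_2^7, then tally its weight.
  m = 000 → c = 0000000, weight = 0.
  m = 100 → c = 1101010, weight = 4.
  m = 010 → c = 1100010, weight = 3.
  m = 110 → c = 0001000, weight = 1.
  m = 001 → c = 1111001, weight = 5.
  m = 101 → c = 0010011, weight = 3.
  m = 011 → c = 0011011, weight = 4.
  m = 111 → c = 1110001, weight = 4.
Tally weights:
  weight 0: 1 codewords.
  weight 1: 1 codewords.
  weight 3: 2 codewords.
  weight 4: 3 codewords.
  weight 5: 1 codewords.
Minimum distance d = smallest w > 0 with A_w > 0 = 1.
Sanity: Σ A_w = 8 = 2^3 = 8 ✓.


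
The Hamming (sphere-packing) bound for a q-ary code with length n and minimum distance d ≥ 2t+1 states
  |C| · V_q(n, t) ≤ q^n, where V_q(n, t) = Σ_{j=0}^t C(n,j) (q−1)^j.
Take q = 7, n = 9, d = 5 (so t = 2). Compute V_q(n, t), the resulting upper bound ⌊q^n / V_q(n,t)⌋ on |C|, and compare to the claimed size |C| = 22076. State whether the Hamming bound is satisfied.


V_q(n, t) = 1351, q^n = 40353607, Hamming bound = 29869, |C| = 22076 ≤ bound (satisfied).

Step 1: Compute V_q(n, t) = Σ_{j=0}^2 C(n, j) (q−1)^j.
  j = 0: C(9,0)·(6)^0 = 1·1 = 1.
  j = 1: C(9,1)·(6)^1 = 9·6 = 54.
  j = 2: C(9,2)·(6)^2 = 36·36 = 1296.
  V_q(n, t) = 1 + 54 + 1296 = 1351.
Step 2: q^n = 7^9 = 40353607.
Step 3: Hamming bound ⌊q^n / V_q(n,t)⌋ = ⌊40353607/1351⌋ = 29869.
Step 4: Compare |C| = 22076 to 29869: satisfied.
The claimed |C| lies below the Hamming bound.


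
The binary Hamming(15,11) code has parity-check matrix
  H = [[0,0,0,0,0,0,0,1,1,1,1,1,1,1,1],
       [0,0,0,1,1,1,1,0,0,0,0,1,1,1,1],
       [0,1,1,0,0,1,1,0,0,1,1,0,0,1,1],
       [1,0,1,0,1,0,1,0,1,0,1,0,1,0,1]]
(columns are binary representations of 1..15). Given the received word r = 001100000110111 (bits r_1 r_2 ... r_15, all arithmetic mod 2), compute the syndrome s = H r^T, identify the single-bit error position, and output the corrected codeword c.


s = (1, 0, 1, 0)^T, error position = 10, corrected codeword c = 001100000010111

Compute s = H r^T mod 2 one row at a time:
  s_1 = 0 + 0 + 1 + 1 + 0 + 1 + 1 + 1 = 5 ≡ 1 (mod 2).
  s_2 = 1 + 0 + 0 + 0 + 0 + 1 + 1 + 1 = 4 ≡ 0 (mod 2).
  s_3 = 0 + 1 + 0 + 0 + 1 + 1 + 1 + 1 = 5 ≡ 1 (mod 2).
  s_4 = 0 + 1 + 0 + 0 + 0 + 1 + 1 + 1 = 4 ≡ 0 (mod 2).
s = (1, 0, 1, 0)^T — this equals column 10 of H (binary 1010), so error is at position 10.
Correct: flip bit 10 of r = 001100000110111 to get c = 001100000010111.


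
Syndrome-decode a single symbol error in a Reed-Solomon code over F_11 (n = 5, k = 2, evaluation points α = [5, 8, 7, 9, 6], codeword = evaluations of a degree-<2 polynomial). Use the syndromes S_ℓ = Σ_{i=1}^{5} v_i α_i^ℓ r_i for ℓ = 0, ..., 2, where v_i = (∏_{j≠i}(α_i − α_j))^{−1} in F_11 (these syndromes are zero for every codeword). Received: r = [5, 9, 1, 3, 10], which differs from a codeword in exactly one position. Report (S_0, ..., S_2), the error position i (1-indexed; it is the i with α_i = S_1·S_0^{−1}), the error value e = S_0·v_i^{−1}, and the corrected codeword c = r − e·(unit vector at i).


S = (2, 3, 10), error at position 3, error magnitude e = 8, c = [5, 9, 4, 3, 10].

Step 1: column multipliers v_i = (∏_{j≠i}(α_i − α_j))^{−1} mod 11.
  i = 1 (α = 5): (5−8)(5−7)(5−9)(5−6) = (−3)·(−2)·(−4)·(−1) = 24 ≡ 2, so v_1 = 2^{−1} = 6 (mod 11).
  i = 2 (α = 8): (8−5)(8−7)(8−9)(8−6) = 3·1·(−1)·2 = −6 ≡ 5, so v_2 = 5^{−1} = 9 (mod 11).
  i = 3 (α = 7): (7−5)(7−8)(7−9)(7−6) = 2·(−1)·(−2)·1 = 4 ≡ 4, so v_3 = 4^{−1} = 3 (mod 11).
  i = 4 (α = 9): (9−5)(9−8)(9−7)(9−6) = 4·1·2·3 = 24 ≡ 2, so v_4 = 2^{−1} = 6 (mod 11).
  i = 5 (α = 6): (6−5)(6−8)(6−7)(6−9) = 1·(−2)·(−1)·(−3) = −6 ≡ 5, so v_5 = 5^{−1} = 9 (mod 11).
  v = [6, 9, 3, 6, 9].
Step 2: syndromes of r = [5, 9, 1, 3, 10] (all sums mod 11).
  S_0 = Σ v_i r_i = 6·5 + 9·9 + 3·1 + 6·3 + 9·10 = 222 ≡ 2.
  S_1 = Σ v_i α_i r_i = 6·5·5 + 9·8·9 + 3·7·1 + 6·9·3 + 9·6·10 = 1521 ≡ 3.
  α_i^2 mod 11 = [3, 9, 5, 4, 3].
  S_2 = Σ v_i α_i^2 r_i = 6·3·5 + 9·9·9 + 3·5·1 + 6·4·3 + 9·3·10 = 1176 ≡ 10.
  S = (2, 3, 10) ≠ 0, so r is not a codeword (an error is present).
Step 3: locate the error. For a single error e at position i, S_ℓ = v_i·e·α_i^ℓ, so α_err = S_1/S_0.
  S_0^{−1} = 2^{−1} = 6 (mod 11), so α_err = 3·6 = 18 ≡ 7 = α_3. Error position i = 3.
  Consistency check: S_2/S_1 = 10·4 = 40 ≡ 7 = α_err ✓ (single-error assumption holds).
Step 4: error magnitude e = S_0/v_3 = S_0·∏_{j≠3}(α_3 − α_j) = 2·4 = 8 ≡ 8 (mod 11).
Step 5: correct position 3: c_3 = r_3 − e = 1 − 8 ≡ 4 (mod 11). Hence c = [5, 9, 4, 3, 10].
  Check: interpolating c through the α_i gives m(x) = 2 + 5·x (degree < 2) with m(α_i) = c_i for every i, so c is indeed a codeword.


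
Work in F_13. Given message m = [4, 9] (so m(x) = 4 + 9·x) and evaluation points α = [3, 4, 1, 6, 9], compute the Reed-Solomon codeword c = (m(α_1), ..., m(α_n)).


c = [5, 1, 0, 6, 7]

Message polynomial: m(x) = 4 + 9·x (mod 13).
For each evaluation point α_i, compute m(α_i) mod 13:
  α_1 = 3: Horner steps 9 → 5, so m(3) = 5.
  α_2 = 4: Horner steps 9 → 1, so m(4) = 1.
  α_3 = 1: Horner steps 9 → 0, so m(1) = 0.
  α_4 = 6: Horner steps 9 → 6, so m(6) = 6.
  α_5 = 9: Horner steps 9 → 7, so m(9) = 7.
Codeword c = [5, 1, 0, 6, 7] ∈ F_13^5.
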